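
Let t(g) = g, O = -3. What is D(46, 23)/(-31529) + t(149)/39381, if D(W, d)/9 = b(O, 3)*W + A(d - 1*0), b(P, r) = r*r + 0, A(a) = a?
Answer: -150187652/1241643549 ≈ -0.12096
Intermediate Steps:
b(P, r) = r² (b(P, r) = r² + 0 = r²)
D(W, d) = 9*d + 81*W (D(W, d) = 9*(3²*W + (d - 1*0)) = 9*(9*W + (d + 0)) = 9*(9*W + d) = 9*(d + 9*W) = 9*d + 81*W)
D(46, 23)/(-31529) + t(149)/39381 = (9*23 + 81*46)/(-31529) + 149/39381 = (207 + 3726)*(-1/31529) + 149*(1/39381) = 3933*(-1/31529) + 149/39381 = -3933/31529 + 149/39381 = -150187652/1241643549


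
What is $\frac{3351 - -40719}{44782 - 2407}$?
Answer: $\frac{26}{25} \approx 1.04$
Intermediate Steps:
$\frac{3351 - -40719}{44782 - 2407} = \frac{3351 + 40719}{44782 - 2407} = \frac{44070}{42375} = 44070 \cdot \frac{1}{42375} = \frac{26}{25}$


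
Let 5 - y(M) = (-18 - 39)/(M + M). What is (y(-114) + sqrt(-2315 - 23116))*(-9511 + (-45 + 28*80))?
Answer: -34751 - 51212*I*sqrt(519) ≈ -34751.0 - 1.1667e+6*I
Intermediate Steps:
y(M) = 5 + 57/(2*M) (y(M) = 5 - (-18 - 39)/(M + M) = 5 - (-57)/(2*M) = 5 + 57/(2*M))
(y(-114) + sqrt(-2315 - 23116))*(-9511 + (-45 + 28*80)) = ((5 + (57/2)/(-114)) + sqrt(-2315 - 23116))*(-9511 + (-45 + 28*80)) = ((5 + (57/2)*(-1/114)) + sqrt(-25431))*(-9511 + (-45 + 2240)) = ((5 - 1/4) + 7*I*sqrt(519))*(-9511 + 2195) = (19/4 + 7*I*sqrt(519))*(-7316) = -34751 - 51212*I*sqrt(519)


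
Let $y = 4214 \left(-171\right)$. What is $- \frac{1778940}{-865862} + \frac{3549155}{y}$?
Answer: $- \frac{895592478125}{311967481014} \approx -2.8708$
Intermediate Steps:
$y = -720594$
$- \frac{1778940}{-865862} + \frac{3549155}{y} = - \frac{1778940}{-865862} + \frac{3549155}{-720594} = \left(-1778940\right) \left(- \frac{1}{865862}\right) + 3549155 \left(- \frac{1}{720594}\right) = \frac{889470}{432931} - \frac{3549155}{720594} = - \frac{895592478125}{311967481014}$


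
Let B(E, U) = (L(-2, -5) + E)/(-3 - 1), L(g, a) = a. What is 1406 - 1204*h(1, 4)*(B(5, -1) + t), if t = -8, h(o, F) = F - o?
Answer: 30302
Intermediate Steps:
B(E, U) = 5/4 - E/4 (B(E, U) = (-5 + E)/(-3 - 1) = (-5 + E)/(-4) = (-5 + E)*(-¼) = 5/4 - E/4)
1406 - 1204*h(1, 4)*(B(5, -1) + t) = 1406 - 1204*(4 - 1*1)*((5/4 - ¼*5) - 8) = 1406 - 1204*(4 - 1)*((5/4 - 5/4) - 8) = 1406 - 3612*(0 - 8) = 1406 - 3612*(-8) = 1406 - 1204*(-24) = 1406 + 28896 = 30302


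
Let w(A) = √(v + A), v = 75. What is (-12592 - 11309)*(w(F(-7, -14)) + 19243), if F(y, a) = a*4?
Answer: -459926943 - 23901*√19 ≈ -4.6003e+8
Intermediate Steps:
F(y, a) = 4*a
w(A) = √(75 + A)
(-12592 - 11309)*(w(F(-7, -14)) + 19243) = (-12592 - 11309)*(√(75 + 4*(-14)) + 19243) = -23901*(√(75 - 56) + 19243) = -23901*(√19 + 19243) = -23901*(19243 + √19) = -459926943 - 23901*√19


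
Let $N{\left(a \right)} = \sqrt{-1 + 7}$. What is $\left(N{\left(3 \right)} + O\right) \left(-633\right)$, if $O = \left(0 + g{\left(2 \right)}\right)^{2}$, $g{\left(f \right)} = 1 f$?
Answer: $-2532 - 633 \sqrt{6} \approx -4082.5$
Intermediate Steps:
$g{\left(f \right)} = f$
$N{\left(a \right)} = \sqrt{6}$
$O = 4$ ($O = \left(0 + 2\right)^{2} = 2^{2} = 4$)
$\left(N{\left(3 \right)} + O\right) \left(-633\right) = \left(\sqrt{6} + 4\right) \left(-633\right) = \left(4 + \sqrt{6}\right) \left(-633\right) = -2532 - 633 \sqrt{6}$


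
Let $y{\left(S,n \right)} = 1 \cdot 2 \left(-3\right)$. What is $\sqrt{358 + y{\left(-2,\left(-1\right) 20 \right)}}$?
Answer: $4 \sqrt{22} \approx 18.762$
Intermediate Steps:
$y{\left(S,n \right)} = -6$ ($y{\left(S,n \right)} = 2 \left(-3\right) = -6$)
$\sqrt{358 + y{\left(-2,\left(-1\right) 20 \right)}} = \sqrt{358 - 6} = \sqrt{352} = 4 \sqrt{22}$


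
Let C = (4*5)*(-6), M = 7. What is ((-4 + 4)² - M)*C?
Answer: 840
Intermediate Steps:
C = -120 (C = 20*(-6) = -120)
((-4 + 4)² - M)*C = ((-4 + 4)² - 1*7)*(-120) = (0² - 7)*(-120) = (0 - 7)*(-120) = -7*(-120) = 840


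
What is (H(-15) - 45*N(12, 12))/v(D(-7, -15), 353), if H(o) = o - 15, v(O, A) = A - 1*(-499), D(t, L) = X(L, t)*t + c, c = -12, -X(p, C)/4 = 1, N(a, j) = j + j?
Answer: -185/142 ≈ -1.3028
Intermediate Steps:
N(a, j) = 2*j
X(p, C) = -4 (X(p, C) = -4*1 = -4)
D(t, L) = -12 - 4*t (D(t, L) = -4*t - 12 = -12 - 4*t)
v(O, A) = 499 + A (v(O, A) = A + 499 = 499 + A)
H(o) = -15 + o
(H(-15) - 45*N(12, 12))/v(D(-7, -15), 353) = ((-15 - 15) - 90*12)/(499 + 353) = (-30 - 45*24)/852 = (-30 - 1080)*(1/852) = -1110*1/852 = -185/142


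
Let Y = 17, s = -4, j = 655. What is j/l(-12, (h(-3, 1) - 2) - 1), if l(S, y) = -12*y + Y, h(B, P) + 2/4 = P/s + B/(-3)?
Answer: 131/10 ≈ 13.100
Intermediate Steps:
h(B, P) = -½ - B/3 - P/4 (h(B, P) = -½ + (P/(-4) + B/(-3)) = -½ + (P*(-¼) + B*(-⅓)) = -½ + (-P/4 - B/3) = -½ + (-B/3 - P/4) = -½ - B/3 - P/4)
l(S, y) = 17 - 12*y (l(S, y) = -12*y + 17 = 17 - 12*y)
j/l(-12, (h(-3, 1) - 2) - 1) = 655/(17 - 12*(((-½ - ⅓*(-3) - ¼*1) - 2) - 1)) = 655/(17 - 12*(((-½ + 1 - ¼) - 2) - 1)) = 655/(17 - 12*((¼ - 2) - 1)) = 655/(17 - 12*(-7/4 - 1)) = 655/(17 - 12*(-11/4)) = 655/(17 + 33) = 655/50 = 655*(1/50) = 131/10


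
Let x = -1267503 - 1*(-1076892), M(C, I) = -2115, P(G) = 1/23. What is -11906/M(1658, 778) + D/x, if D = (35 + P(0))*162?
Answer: 5768930582/1030252455 ≈ 5.5995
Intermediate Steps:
P(G) = 1/23
x = -190611 (x = -1267503 + 1076892 = -190611)
D = 130572/23 (D = (35 + 1/23)*162 = (806/23)*162 = 130572/23 ≈ 5677.0)
-11906/M(1658, 778) + D/x = -11906/(-2115) + (130572/23)/(-190611) = -11906*(-1/2115) + (130572/23)*(-1/190611) = 11906/2115 - 14508/487117 = 5768930582/1030252455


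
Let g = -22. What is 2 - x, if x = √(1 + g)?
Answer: 2 - I*√21 ≈ 2.0 - 4.5826*I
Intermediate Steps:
x = I*√21 (x = √(1 - 22) = √(-21) = I*√21 ≈ 4.5826*I)
2 - x = 2 - I*√21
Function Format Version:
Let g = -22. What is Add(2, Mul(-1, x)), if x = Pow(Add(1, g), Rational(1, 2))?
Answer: Add(2, Mul(-1, I, Pow(21, Rational(1, 2)))) ≈ Add(2.0000, Mul(-4.5826, I))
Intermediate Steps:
x = Mul(I, Pow(21, Rational(1, 2))) (x = Pow(Add(1, -22), Rational(1, 2)) = Pow(-21, Rational(1, 2)) = Mul(I, Pow(21, Rational(1, 2))) ≈ Mul(4.5826, I))
Add(2, Mul(-1, x)) = Add(2, Mul(-1, Mul(I, Pow(21, Rational(1, 2))))) = Add(2, Mul(-1, I, Pow(21, Rational(1, 2))))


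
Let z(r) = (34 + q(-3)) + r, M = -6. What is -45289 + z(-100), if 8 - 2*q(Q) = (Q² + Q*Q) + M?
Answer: -45357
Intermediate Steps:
q(Q) = 7 - Q² (q(Q) = 4 - ((Q² + Q*Q) - 6)/2 = 4 - ((Q² + Q²) - 6)/2 = 4 - (2*Q² - 6)/2 = 4 - (-6 + 2*Q²)/2 = 4 + (3 - Q²) = 7 - Q²)
z(r) = 32 + r (z(r) = (34 + (7 - 1*(-3)²)) + r = (34 + (7 - 1*9)) + r = (34 + (7 - 9)) + r = (34 - 2) + r = 32 + r)
-45289 + z(-100) = -45289 + (32 - 100) = -45289 - 68 = -45357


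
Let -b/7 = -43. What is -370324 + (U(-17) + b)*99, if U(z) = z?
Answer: -342208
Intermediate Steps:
b = 301 (b = -7*(-43) = 301)
-370324 + (U(-17) + b)*99 = -370324 + (-17 + 301)*99 = -370324 + 284*99 = -370324 + 28116 = -342208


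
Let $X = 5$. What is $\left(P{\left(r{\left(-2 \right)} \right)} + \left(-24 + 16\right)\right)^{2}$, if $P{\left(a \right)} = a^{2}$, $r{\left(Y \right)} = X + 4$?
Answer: $5329$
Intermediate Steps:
$r{\left(Y \right)} = 9$ ($r{\left(Y \right)} = 5 + 4 = 9$)
$\left(P{\left(r{\left(-2 \right)} \right)} + \left(-24 + 16\right)\right)^{2} = \left(9^{2} + \left(-24 + 16\right)\right)^{2} = \left(81 - 8\right)^{2} = 73^{2} = 5329$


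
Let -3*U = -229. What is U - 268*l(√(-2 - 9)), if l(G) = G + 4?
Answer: -2987/3 - 268*I*√11 ≈ -995.67 - 888.86*I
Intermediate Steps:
U = 229/3 (U = -⅓*(-229) = 229/3 ≈ 76.333)
l(G) = 4 + G
U - 268*l(√(-2 - 9)) = 229/3 - 268*(4 + √(-2 - 9)) = 229/3 - 268*(4 + √(-11)) = 229/3 - 268*(4 + I*√11) = 229/3 + (-1072 - 268*I*√11) = -2987/3 - 268*I*√11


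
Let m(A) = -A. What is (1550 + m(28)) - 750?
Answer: 772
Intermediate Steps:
(1550 + m(28)) - 750 = (1550 - 1*28) - 750 = (1550 - 28) - 750 = 1522 - 750 = 772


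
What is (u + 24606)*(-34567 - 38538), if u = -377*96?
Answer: 846994530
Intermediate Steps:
u = -36192
(u + 24606)*(-34567 - 38538) = (-36192 + 24606)*(-34567 - 38538) = -11586*(-73105) = 846994530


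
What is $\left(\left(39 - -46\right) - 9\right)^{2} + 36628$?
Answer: $42404$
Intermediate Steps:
$\left(\left(39 - -46\right) - 9\right)^{2} + 36628 = \left(\left(39 + 46\right) - 9\right)^{2} + 36628 = \left(85 - 9\right)^{2} + 36628 = 76^{2} + 36628 = 5776 + 36628 = 42404$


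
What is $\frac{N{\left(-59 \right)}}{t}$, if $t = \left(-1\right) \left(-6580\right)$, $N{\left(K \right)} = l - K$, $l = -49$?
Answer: $\frac{1}{658} \approx 0.0015198$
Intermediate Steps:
$N{\left(K \right)} = -49 - K$
$t = 6580$
$\frac{N{\left(-59 \right)}}{t} = \frac{-49 - -59}{6580} = \left(-49 + 59\right) \frac{1}{6580} = 10 \cdot \frac{1}{6580} = \frac{1}{658}$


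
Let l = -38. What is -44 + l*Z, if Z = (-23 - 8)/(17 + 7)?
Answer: 61/12 ≈ 5.0833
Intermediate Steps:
Z = -31/24 ≈ -1.2917
-44 + l*Z = -44 - 38*(-31/24) = -44 + 589/12 = 61/12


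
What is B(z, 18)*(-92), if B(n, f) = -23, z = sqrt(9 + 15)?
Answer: 2116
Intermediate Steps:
z = 2*sqrt(6) (z = sqrt(24) = 2*sqrt(6) ≈ 4.8990)
B(z, 18)*(-92) = -23*(-92) = 2116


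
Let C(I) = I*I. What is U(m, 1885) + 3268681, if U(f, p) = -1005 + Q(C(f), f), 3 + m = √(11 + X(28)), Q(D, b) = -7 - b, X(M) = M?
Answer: 3267672 - √39 ≈ 3.2677e+6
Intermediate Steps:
C(I) = I²
m = -3 + √39 (m = -3 + √(11 + 28) = -3 + √39 ≈ 3.2450)
U(f, p) = -1012 - f (U(f, p) = -1005 + (-7 - f) = -1012 - f)
U(m, 1885) + 3268681 = (-1012 - (-3 + √39)) + 3268681 = (-1012 + (3 - √39)) + 3268681 = (-1009 - √39) + 3268681 = 3267672 - √39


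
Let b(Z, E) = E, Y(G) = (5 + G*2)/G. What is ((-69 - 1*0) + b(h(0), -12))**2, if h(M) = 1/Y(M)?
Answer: 6561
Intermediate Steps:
Y(G) = (5 + 2*G)/G
h(M) = 1/(2 + 5/M)
((-69 - 1*0) + b(h(0), -12))**2 = ((-69 - 1*0) - 12)**2 = ((-69 + 0) - 12)**2 = (-69 - 12)**2 = (-81)**2 = 6561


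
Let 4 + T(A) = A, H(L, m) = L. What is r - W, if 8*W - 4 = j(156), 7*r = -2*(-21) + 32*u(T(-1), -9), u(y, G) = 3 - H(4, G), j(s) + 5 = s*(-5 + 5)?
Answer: 87/56 ≈ 1.5536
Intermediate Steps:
T(A) = -4 + A
j(s) = -5 (j(s) = -5 + s*(-5 + 5) = -5 + s*0 = -5 + 0 = -5)
u(y, G) = -1 (u(y, G) = 3 - 1*4 = 3 - 4 = -1)
r = 10/7 (r = (-2*(-21) + 32*(-1))/7 = (42 - 32)/7 = (⅐)*10 = 10/7 ≈ 1.4286)
W = -⅛ (W = ½ + (⅛)*(-5) = ½ - 5/8 = -⅛ ≈ -0.12500)
r - W = 10/7 - 1*(-⅛) = 10/7 + ⅛ = 87/56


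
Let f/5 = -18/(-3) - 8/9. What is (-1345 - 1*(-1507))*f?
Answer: 4140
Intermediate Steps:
f = 230/9 (f = 5*(-18/(-3) - 8/9) = 5*(-18*(-⅓) - 8*⅑) = 5*(6 - 8/9) = 5*(46/9) = 230/9 ≈ 25.556)
(-1345 - 1*(-1507))*f = (-1345 - 1*(-1507))*(230/9) = (-1345 + 1507)*(230/9) = 162*(230/9) = 4140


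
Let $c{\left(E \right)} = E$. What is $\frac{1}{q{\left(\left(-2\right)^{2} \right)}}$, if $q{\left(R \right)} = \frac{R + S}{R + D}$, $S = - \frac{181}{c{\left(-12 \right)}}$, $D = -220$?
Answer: $- \frac{2592}{229} \approx -11.319$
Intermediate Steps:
$S = \frac{181}{12}$ ($S = - \frac{181}{-12} = \left(-181\right) \left(- \frac{1}{12}\right) = \frac{181}{12} \approx 15.083$)
$q{\left(R \right)} = \frac{\frac{181}{12} + R}{-220 + R}$ ($q{\left(R \right)} = \frac{R + \frac{181}{12}}{R - 220} = \frac{\frac{181}{12} + R}{-220 + R}$)
$\frac{1}{q{\left(\left(-2\right)^{2} \right)}} = \frac{1}{\frac{1}{-220 + \left(-2\right)^{2}} \left(\frac{181}{12} + \left(-2\right)^{2}\right)} = \frac{1}{\frac{1}{-220 + 4} \left(\frac{181}{12} + 4\right)} = \frac{1}{\frac{1}{-216} \cdot \frac{229}{12}} = \frac{1}{\left(- \frac{1}{216}\right) \frac{229}{12}} = \frac{1}{- \frac{229}{2592}} = - \frac{2592}{229}$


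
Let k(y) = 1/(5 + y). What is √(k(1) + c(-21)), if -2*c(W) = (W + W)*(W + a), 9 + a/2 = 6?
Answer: I*√20406/6 ≈ 23.808*I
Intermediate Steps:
a = -6 (a = -18 + 2*6 = -18 + 12 = -6)
c(W) = -W*(-6 + W) (c(W) = -(W + W)*(W - 6)/2 = -2*W*(-6 + W)/2 = -W*(-6 + W))
√(k(1) + c(-21)) = √(1/(5 + 1) - 21*(6 - 1*(-21))) = √(1/6 - 21*(6 + 21)) = √(⅙ - 21*27) = √(⅙ - 567) = √(-3401/6) = I*√20406/6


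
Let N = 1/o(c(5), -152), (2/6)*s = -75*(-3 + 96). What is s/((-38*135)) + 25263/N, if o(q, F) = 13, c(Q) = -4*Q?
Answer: 12480077/38 ≈ 3.2842e+5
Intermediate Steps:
s = -20925 (s = 3*(-75*(-3 + 96)) = 3*(-75*93) = 3*(-1*6975) = 3*(-6975) = -20925)
N = 1/13 ≈ 0.076923
s/((-38*135)) + 25263/N = -20925/((-38*135)) + 25263/(1/13) = -20925/(-5130) + 25263*13 = -20925*(-1/5130) + 328419 = 155/38 + 328419 = 12480077/38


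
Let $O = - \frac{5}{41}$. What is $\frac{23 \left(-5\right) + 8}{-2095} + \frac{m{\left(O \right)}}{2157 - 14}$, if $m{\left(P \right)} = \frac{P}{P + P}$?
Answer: $\frac{460697}{8979170} \approx 0.051307$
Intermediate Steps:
$O = - \frac{5}{41}$ ($O = \left(-5\right) \frac{1}{41} = - \frac{5}{41} \approx -0.12195$)
$m{\left(P \right)} = \frac{1}{2}$ ($m{\left(P \right)} = \frac{P}{2 P} = P \frac{1}{2 P} = \frac{1}{2}$)
$\frac{23 \left(-5\right) + 8}{-2095} + \frac{m{\left(O \right)}}{2157 - 14} = \frac{23 \left(-5\right) + 8}{-2095} + \frac{1}{2 \left(2157 - 14\right)} = \left(-115 + 8\right) \left(- \frac{1}{2095}\right) + \frac{1}{2 \cdot 2143} = \left(-107\right) \left(- \frac{1}{2095}\right) + \frac{1}{2} \cdot \frac{1}{2143} = \frac{107}{2095} + \frac{1}{4286} = \frac{460697}{8979170}$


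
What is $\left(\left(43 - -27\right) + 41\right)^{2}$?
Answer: $12321$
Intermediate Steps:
$\left(\left(43 - -27\right) + 41\right)^{2} = \left(\left(43 + 27\right) + 41\right)^{2} = \left(70 + 41\right)^{2} = 111^{2} = 12321$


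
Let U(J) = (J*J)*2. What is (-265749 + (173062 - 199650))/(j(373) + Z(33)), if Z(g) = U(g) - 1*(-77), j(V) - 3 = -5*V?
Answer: -292337/393 ≈ -743.86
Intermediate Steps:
U(J) = 2*J**2 (U(J) = J**2*2 = 2*J**2)
j(V) = 3 - 5*V
Z(g) = 77 + 2*g**2 (Z(g) = 2*g**2 - 1*(-77) = 2*g**2 + 77 = 77 + 2*g**2)
(-265749 + (173062 - 199650))/(j(373) + Z(33)) = (-265749 + (173062 - 199650))/((3 - 5*373) + (77 + 2*33**2)) = (-265749 - 26588)/((3 - 1865) + (77 + 2*1089)) = -292337/(-1862 + (77 + 2178)) = -292337/(-1862 + 2255) = -292337/393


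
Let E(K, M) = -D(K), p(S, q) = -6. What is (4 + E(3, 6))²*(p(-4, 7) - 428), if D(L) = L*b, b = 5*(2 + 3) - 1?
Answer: -2006816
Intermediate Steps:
b = 24 (b = 5*5 - 1 = 25 - 1 = 24)
D(L) = 24*L (D(L) = L*24 = 24*L)
E(K, M) = -24*K
(4 + E(3, 6))²*(p(-4, 7) - 428) = (4 - 24*3)²*(-6 - 428) = (4 - 72)²*(-434) = (-68)²*(-434) = 4624*(-434) = -2006816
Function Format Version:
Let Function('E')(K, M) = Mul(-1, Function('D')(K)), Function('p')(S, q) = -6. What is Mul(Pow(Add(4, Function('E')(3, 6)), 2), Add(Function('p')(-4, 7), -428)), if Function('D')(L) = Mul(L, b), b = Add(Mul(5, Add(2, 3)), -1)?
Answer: -2006816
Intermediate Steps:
b = 24 (b = Add(Mul(5, 5), -1) = Add(25, -1) = 24)
Function('D')(L) = Mul(24, L) (Function('D')(L) = Mul(L, 24) = Mul(24, L))
Function('E')(K, M) = Mul(-24, K) (Function('E')(K, M) = Mul(-1, Mul(24, K)) = Mul(-24, K))
Mul(Pow(Add(4, Function('E')(3, 6)), 2), Add(Function('p')(-4, 7), -428)) = Mul(Pow(Add(4, Mul(-24, 3)), 2), Add(-6, -428)) = Mul(Pow(Add(4, -72), 2), -434) = Mul(Pow(-68, 2), -434) = Mul(4624, -434) = -2006816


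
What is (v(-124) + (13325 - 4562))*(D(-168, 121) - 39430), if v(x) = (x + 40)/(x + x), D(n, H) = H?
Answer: -21357641043/62 ≈ -3.4448e+8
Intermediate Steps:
v(x) = (40 + x)/(2*x) (v(x) = (40 + x)/((2*x)) = (40 + x)*(1/(2*x)) = (40 + x)/(2*x))
(v(-124) + (13325 - 4562))*(D(-168, 121) - 39430) = ((½)*(40 - 124)/(-124) + (13325 - 4562))*(121 - 39430) = ((½)*(-1/124)*(-84) + 8763)*(-39309) = (21/62 + 8763)*(-39309) = (543327/62)*(-39309) = -21357641043/62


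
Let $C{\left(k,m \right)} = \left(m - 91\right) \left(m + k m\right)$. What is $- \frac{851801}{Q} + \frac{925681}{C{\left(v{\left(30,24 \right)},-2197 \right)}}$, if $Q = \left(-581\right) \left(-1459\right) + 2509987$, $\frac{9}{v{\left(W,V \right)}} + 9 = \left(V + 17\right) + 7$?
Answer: $- \frac{83144381531}{798963340032} \approx -0.10407$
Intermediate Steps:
$v{\left(W,V \right)} = \frac{9}{15 + V}$ ($v{\left(W,V \right)} = \frac{9}{-9 + \left(\left(V + 17\right) + 7\right)} = \frac{9}{-9 + \left(\left(17 + V\right) + 7\right)} = \frac{9}{-9 + \left(24 + V\right)} = \frac{9}{15 + V}$)
$Q = 3357666$ ($Q = 847679 + 2509987 = 3357666$)
$C{\left(k,m \right)} = \left(-91 + m\right) \left(m + k m\right)$
$- \frac{851801}{Q} + \frac{925681}{C{\left(v{\left(30,24 \right)},-2197 \right)}} = - \frac{851801}{3357666} + \frac{925681}{\left(-2197\right) \left(-91 - 2197 - 91 \frac{9}{15 + 24} + \frac{9}{15 + 24} \left(-2197\right)\right)} = \left(-851801\right) \frac{1}{3357666} + \frac{925681}{\left(-2197\right) \left(-91 - 2197 - 91 \cdot \frac{9}{39} + \frac{9}{39} \left(-2197\right)\right)} = - \frac{851801}{3357666} + \frac{925681}{\left(-2197\right) \left(-91 - 2197 - 91 \cdot 9 \cdot \frac{1}{39} + 9 \cdot \frac{1}{39} \left(-2197\right)\right)} = - \frac{851801}{3357666} + \frac{925681}{\left(-2197\right) \left(-91 - 2197 - 21 + \frac{3}{13} \left(-2197\right)\right)} = - \frac{851801}{3357666} + \frac{925681}{\left(-2197\right) \left(-91 - 2197 - 21 - 507\right)} = - \frac{851801}{3357666} + \frac{925681}{\left(-2197\right) \left(-2816\right)} = - \frac{851801}{3357666} + \frac{925681}{6186752} = - \frac{83144381531}{798963340032}$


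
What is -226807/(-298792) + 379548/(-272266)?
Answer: -25827035677/40675451336 ≈ -0.63495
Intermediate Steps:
-226807/(-298792) + 379548/(-272266) = -226807*(-1/298792) + 379548*(-1/272266) = 226807/298792 - 189774/136133 = -25827035677/40675451336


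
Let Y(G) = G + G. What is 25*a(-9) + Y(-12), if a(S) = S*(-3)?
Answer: 651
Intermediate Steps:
Y(G) = 2*G
a(S) = -3*S
25*a(-9) + Y(-12) = 25*(-3*(-9)) + 2*(-12) = 25*27 - 24 = 675 - 24 = 651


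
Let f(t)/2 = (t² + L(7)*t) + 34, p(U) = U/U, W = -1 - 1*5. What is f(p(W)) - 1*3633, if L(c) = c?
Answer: -3549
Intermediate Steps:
W = -6 (W = -1 - 5 = -6)
p(U) = 1
f(t) = 68 + 2*t² + 14*t (f(t) = 2*((t² + 7*t) + 34) = 2*(34 + t² + 7*t) = 68 + 2*t² + 14*t)
f(p(W)) - 1*3633 = (68 + 2*1² + 14*1) - 1*3633 = (68 + 2*1 + 14) - 3633 = (68 + 2 + 14) - 3633 = 84 - 3633 = -3549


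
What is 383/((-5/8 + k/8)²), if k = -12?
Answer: 24512/289 ≈ 84.817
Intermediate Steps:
383/((-5/8 + k/8)²) = 383/((-5/8 - 12/8)²) = 383/((-5*⅛ - 12*⅛)²) = 383/((-5/8 - 3/2)²) = 383/((-17/8)²) = 383/(289/64) = 383*(64/289) = 24512/289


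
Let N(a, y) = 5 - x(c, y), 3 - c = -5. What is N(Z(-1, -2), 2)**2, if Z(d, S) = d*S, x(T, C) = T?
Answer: 9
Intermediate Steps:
c = 8 (c = 3 - 1*(-5) = 3 + 5 = 8)
Z(d, S) = S*d
N(a, y) = -3 (N(a, y) = 5 - 1*8 = 5 - 8 = -3)
N(Z(-1, -2), 2)**2 = (-3)**2 = 9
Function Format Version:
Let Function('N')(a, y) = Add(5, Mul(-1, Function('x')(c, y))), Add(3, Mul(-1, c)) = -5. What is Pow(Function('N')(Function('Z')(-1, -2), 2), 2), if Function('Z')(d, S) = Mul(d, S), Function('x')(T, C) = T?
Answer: 9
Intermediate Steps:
c = 8 (c = Add(3, Mul(-1, -5)) = Add(3, 5) = 8)
Function('Z')(d, S) = Mul(S, d)
Function('N')(a, y) = -3 (Function('N')(a, y) = Add(5, Mul(-1, 8)) = Add(5, -8) = -3)
Pow(Function('N')(Function('Z')(-1, -2), 2), 2) = Pow(-3, 2) = 9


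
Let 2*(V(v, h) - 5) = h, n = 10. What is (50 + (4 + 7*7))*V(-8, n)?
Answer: 1030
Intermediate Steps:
V(v, h) = 5 + h/2
(50 + (4 + 7*7))*V(-8, n) = (50 + (4 + 7*7))*(5 + (1/2)*10) = (50 + (4 + 49))*(5 + 5) = (50 + 53)*10 = 103*10 = 1030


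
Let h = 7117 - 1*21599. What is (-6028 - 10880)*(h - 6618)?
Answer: 356758800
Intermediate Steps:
h = -14482 (h = 7117 - 21599 = -14482)
(-6028 - 10880)*(h - 6618) = (-6028 - 10880)*(-14482 - 6618) = -16908*(-21100) = 356758800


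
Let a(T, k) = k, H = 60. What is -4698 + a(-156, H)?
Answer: -4638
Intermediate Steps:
-4698 + a(-156, H) = -4698 + 60 = -4638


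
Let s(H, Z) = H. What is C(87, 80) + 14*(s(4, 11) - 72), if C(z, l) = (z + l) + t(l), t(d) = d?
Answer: -705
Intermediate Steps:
C(z, l) = z + 2*l (C(z, l) = (z + l) + l = (l + z) + l = z + 2*l)
C(87, 80) + 14*(s(4, 11) - 72) = (87 + 2*80) + 14*(4 - 72) = (87 + 160) + 14*(-68) = 247 - 952 = -705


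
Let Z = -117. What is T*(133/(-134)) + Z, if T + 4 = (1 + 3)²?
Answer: -8637/67 ≈ -128.91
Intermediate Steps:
T = 12 (T = -4 + (1 + 3)² = -4 + 4² = -4 + 16 = 12)
T*(133/(-134)) + Z = 12*(133/(-134)) - 117 = 12*(133*(-1/134)) - 117 = 12*(-133/134) - 117 = -798/67 - 117 = -8637/67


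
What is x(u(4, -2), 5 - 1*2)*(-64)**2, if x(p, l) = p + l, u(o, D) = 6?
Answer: 36864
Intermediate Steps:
x(p, l) = l + p
x(u(4, -2), 5 - 1*2)*(-64)**2 = ((5 - 1*2) + 6)*(-64)**2 = ((5 - 2) + 6)*4096 = (3 + 6)*4096 = 9*4096 = 36864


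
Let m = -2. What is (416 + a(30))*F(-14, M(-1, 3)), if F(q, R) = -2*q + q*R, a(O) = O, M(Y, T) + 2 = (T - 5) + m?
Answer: 49952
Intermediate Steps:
M(Y, T) = -9 + T (M(Y, T) = -2 + ((T - 5) - 2) = -2 + ((-5 + T) - 2) = -2 + (-7 + T) = -9 + T)
F(q, R) = -2*q + R*q
(416 + a(30))*F(-14, M(-1, 3)) = (416 + 30)*(-14*(-2 + (-9 + 3))) = 446*(-14*(-2 - 6)) = 446*(-14*(-8)) = 446*112 = 49952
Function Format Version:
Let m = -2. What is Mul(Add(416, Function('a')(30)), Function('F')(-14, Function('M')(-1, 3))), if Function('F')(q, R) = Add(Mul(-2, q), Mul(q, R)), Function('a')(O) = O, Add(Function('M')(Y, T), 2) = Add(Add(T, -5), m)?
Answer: 49952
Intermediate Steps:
Function('M')(Y, T) = Add(-9, T) (Function('M')(Y, T) = Add(-2, Add(Add(T, -5), -2)) = Add(-2, Add(Add(-5, T), -2)) = Add(-2, Add(-7, T)) = Add(-9, T))
Function('F')(q, R) = Add(Mul(-2, q), Mul(R, q))
Mul(Add(416, Function('a')(30)), Function('F')(-14, Function('M')(-1, 3))) = Mul(Add(416, 30), Mul(-14, Add(-2, Add(-9, 3)))) = Mul(446, Mul(-14, Add(-2, -6))) = Mul(446, Mul(-14, -8)) = Mul(446, 112) = 49952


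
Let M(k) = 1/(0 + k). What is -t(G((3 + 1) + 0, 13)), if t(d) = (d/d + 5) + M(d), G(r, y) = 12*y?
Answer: -937/156 ≈ -6.0064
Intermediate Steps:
M(k) = 1/k
t(d) = 6 + 1/d (t(d) = (d/d + 5) + 1/d = (1 + 5) + 1/d = 6 + 1/d)
-t(G((3 + 1) + 0, 13)) = -(6 + 1/(12*13)) = -(6 + 1/156) = -1*937/156 = -937/156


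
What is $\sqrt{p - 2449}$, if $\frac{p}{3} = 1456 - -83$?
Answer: $2 \sqrt{542} \approx 46.562$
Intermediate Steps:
$p = 4617$ ($p = 3 \left(1456 - -83\right) = 3 \left(1456 + 83\right) = 3 \cdot 1539 = 4617$)
$\sqrt{p - 2449} = \sqrt{4617 - 2449} = \sqrt{2168} = 2 \sqrt{542}$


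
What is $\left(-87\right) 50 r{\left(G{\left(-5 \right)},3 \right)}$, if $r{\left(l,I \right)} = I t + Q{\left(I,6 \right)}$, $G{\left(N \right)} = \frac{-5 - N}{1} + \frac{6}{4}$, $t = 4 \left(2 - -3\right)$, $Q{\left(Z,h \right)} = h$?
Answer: $-287100$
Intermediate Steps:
$t = 20$ ($t = 4 \left(2 + 3\right) = 4 \cdot 5 = 20$)
$G{\left(N \right)} = - \frac{7}{2} - N$ ($G{\left(N \right)} = \left(-5 - N\right) 1 + 6 \cdot \frac{1}{4} = \left(-5 - N\right) + \frac{3}{2} = - \frac{7}{2} - N$)
$r{\left(l,I \right)} = 6 + 20 I$ ($r{\left(l,I \right)} = I 20 + 6 = 20 I + 6 = 6 + 20 I$)
$\left(-87\right) 50 r{\left(G{\left(-5 \right)},3 \right)} = \left(-87\right) 50 \left(6 + 20 \cdot 3\right) = - 4350 \left(6 + 60\right) = \left(-4350\right) 66 = -287100$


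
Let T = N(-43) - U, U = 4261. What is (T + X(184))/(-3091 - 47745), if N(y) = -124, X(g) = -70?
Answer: 4455/50836 ≈ 0.087635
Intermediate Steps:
T = -4385 (T = -124 - 1*4261 = -124 - 4261 = -4385)
(T + X(184))/(-3091 - 47745) = (-4385 - 70)/(-3091 - 47745) = -4455/(-50836) = -4455*(-1/50836) = 4455/50836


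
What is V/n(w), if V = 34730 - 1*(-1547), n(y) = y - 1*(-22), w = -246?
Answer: -36277/224 ≈ -161.95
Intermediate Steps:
n(y) = 22 + y (n(y) = y + 22 = 22 + y)
V = 36277 (V = 34730 + 1547 = 36277)
V/n(w) = 36277/(22 - 246) = 36277/(-224) = 36277*(-1/224) = -36277/224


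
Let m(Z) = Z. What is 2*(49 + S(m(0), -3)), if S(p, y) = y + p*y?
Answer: 92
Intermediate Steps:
2*(49 + S(m(0), -3)) = 2*(49 - 3*(1 + 0)) = 2*(49 - 3*1) = 2*(49 - 3) = 2*46 = 92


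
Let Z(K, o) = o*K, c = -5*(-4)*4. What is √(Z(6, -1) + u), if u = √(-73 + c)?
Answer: √(-6 + √7) ≈ 1.8315*I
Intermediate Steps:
c = 80 (c = 20*4 = 80)
Z(K, o) = K*o
u = √7 (u = √(-73 + 80) = √7 ≈ 2.6458)
√(Z(6, -1) + u) = √(6*(-1) + √7) = √(-6 + √7)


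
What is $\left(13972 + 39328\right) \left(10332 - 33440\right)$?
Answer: $-1231656400$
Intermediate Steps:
$\left(13972 + 39328\right) \left(10332 - 33440\right) = 53300 \left(-23108\right) = -1231656400$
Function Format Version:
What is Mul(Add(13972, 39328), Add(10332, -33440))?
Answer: -1231656400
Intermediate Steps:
Mul(Add(13972, 39328), Add(10332, -33440)) = Mul(53300, -23108) = -1231656400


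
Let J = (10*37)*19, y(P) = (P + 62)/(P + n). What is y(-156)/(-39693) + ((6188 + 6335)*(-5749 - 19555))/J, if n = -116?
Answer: -855303789940213/18974841720 ≈ -45076.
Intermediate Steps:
y(P) = (62 + P)/(-116 + P) (y(P) = (P + 62)/(P - 116) = (62 + P)/(-116 + P))
J = 7030 (J = 370*19 = 7030)
y(-156)/(-39693) + ((6188 + 6335)*(-5749 - 19555))/J = ((62 - 156)/(-116 - 156))/(-39693) + ((6188 + 6335)*(-5749 - 19555))/7030 = (-94/(-272))*(-1/39693) + (12523*(-25304))*(1/7030) = -1/272*(-94)*(-1/39693) - 316881992*1/7030 = (47/136)*(-1/39693) - 158440996/3515 = -47/5398248 - 158440996/3515 = -855303789940213/18974841720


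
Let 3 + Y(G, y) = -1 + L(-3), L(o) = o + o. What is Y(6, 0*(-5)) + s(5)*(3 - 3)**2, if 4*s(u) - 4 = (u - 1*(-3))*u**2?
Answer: -10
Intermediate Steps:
L(o) = 2*o
s(u) = 1 + u**2*(3 + u)/4 (s(u) = 1 + ((u - 1*(-3))*u**2)/4 = 1 + ((u + 3)*u**2)/4 = 1 + ((3 + u)*u**2)/4 = 1 + (u**2*(3 + u))/4 = 1 + u**2*(3 + u)/4)
Y(G, y) = -10 (Y(G, y) = -3 + (-1 + 2*(-3)) = -3 + (-1 - 6) = -3 - 7 = -10)
Y(6, 0*(-5)) + s(5)*(3 - 3)**2 = -10 + (1 + (1/4)*5**3 + (3/4)*5**2)*(3 - 3)**2 = -10 + (1 + (1/4)*125 + (3/4)*25)*0**2 = -10 + (1 + 125/4 + 75/4)*0 = -10 + 51*0 = -10 + 0 = -10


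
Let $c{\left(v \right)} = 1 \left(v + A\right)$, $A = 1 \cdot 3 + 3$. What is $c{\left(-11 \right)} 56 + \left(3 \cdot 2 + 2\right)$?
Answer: $-272$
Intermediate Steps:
$A = 6$ ($A = 3 + 3 = 6$)
$c{\left(v \right)} = 6 + v$ ($c{\left(v \right)} = 1 \left(v + 6\right) = 1 \left(6 + v\right) = 6 + v$)
$c{\left(-11 \right)} 56 + \left(3 \cdot 2 + 2\right) = \left(6 - 11\right) 56 + \left(3 \cdot 2 + 2\right) = \left(-5\right) 56 + \left(6 + 2\right) = -280 + 8 = -272$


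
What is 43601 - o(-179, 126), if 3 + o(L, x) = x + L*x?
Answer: 66032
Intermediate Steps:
o(L, x) = -3 + x + L*x (o(L, x) = -3 + (x + L*x) = -3 + x + L*x)
43601 - o(-179, 126) = 43601 - (-3 + 126 - 179*126) = 43601 - (-3 + 126 - 22554) = 43601 - 1*(-22431) = 43601 + 22431 = 66032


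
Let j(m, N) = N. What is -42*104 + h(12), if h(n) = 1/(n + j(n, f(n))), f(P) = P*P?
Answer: -681407/156 ≈ -4368.0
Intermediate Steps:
f(P) = P**2
h(n) = 1/(n + n**2)
-42*104 + h(12) = -42*104 + 1/(12*(1 + 12)) = -4368 + (1/12)/13 = -4368 + (1/12)*(1/13) = -4368 + 1/156 = -681407/156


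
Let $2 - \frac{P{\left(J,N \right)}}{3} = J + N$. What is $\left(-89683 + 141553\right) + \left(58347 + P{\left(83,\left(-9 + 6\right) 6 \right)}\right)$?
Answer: $110028$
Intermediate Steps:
$P{\left(J,N \right)} = 6 - 3 J - 3 N$ ($P{\left(J,N \right)} = 6 - 3 \left(J + N\right) = 6 - \left(3 J + 3 N\right) = 6 - 3 J - 3 N$)
$\left(-89683 + 141553\right) + \left(58347 + P{\left(83,\left(-9 + 6\right) 6 \right)}\right) = \left(-89683 + 141553\right) + \left(58347 - \left(243 + 3 \left(-9 + 6\right) 6\right)\right) = 51870 + \left(58347 - \left(243 + 3 \left(-3\right) 6\right)\right) = 51870 + \left(58347 - 189\right) = 51870 + 58158 = 110028$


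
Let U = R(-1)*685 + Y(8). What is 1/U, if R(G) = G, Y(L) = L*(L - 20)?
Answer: -1/781 ≈ -0.0012804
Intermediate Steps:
Y(L) = L*(-20 + L)
U = -781 (U = -1*685 + 8*(-20 + 8) = -685 + 8*(-12) = -685 - 96 = -781)
1/U = 1/(-781) = -1/781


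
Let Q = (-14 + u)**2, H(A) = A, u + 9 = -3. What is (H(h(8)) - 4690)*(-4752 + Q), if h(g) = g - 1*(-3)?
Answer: 19071604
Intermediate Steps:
u = -12 (u = -9 - 3 = -12)
h(g) = 3 + g (h(g) = g + 3 = 3 + g)
Q = 676 (Q = (-14 - 12)**2 = (-26)**2 = 676)
(H(h(8)) - 4690)*(-4752 + Q) = ((3 + 8) - 4690)*(-4752 + 676) = (11 - 4690)*(-4076) = -4679*(-4076) = 19071604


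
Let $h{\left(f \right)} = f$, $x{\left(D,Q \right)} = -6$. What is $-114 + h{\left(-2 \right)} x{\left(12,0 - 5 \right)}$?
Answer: $-102$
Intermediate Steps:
$-114 + h{\left(-2 \right)} x{\left(12,0 - 5 \right)} = -114 - -12 = -114 + 12 = -102$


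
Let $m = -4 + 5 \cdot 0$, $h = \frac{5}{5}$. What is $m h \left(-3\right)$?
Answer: $12$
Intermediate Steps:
$h = 1$ ($h = 5 \cdot \frac{1}{5} = 1$)
$m = -4$ ($m = -4 + 0 = -4$)
$m h \left(-3\right) = - 4 \cdot 1 \left(-3\right) = \left(-4\right) \left(-3\right) = 12$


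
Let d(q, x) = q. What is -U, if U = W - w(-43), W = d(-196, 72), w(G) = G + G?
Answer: 110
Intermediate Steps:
w(G) = 2*G
W = -196
U = -110 (U = -196 - 2*(-43) = -196 - 1*(-86) = -196 + 86 = -110)
-U = -1*(-110) = 110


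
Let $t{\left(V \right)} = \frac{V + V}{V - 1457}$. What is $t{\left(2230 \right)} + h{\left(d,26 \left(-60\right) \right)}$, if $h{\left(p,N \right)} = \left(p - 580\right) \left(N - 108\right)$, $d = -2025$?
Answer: $\frac{3358797680}{773} \approx 4.3451 \cdot 10^{6}$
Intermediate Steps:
$t{\left(V \right)} = \frac{2 V}{-1457 + V}$
$h{\left(p,N \right)} = \left(-580 + p\right) \left(-108 + N\right)$
$t{\left(2230 \right)} + h{\left(d,26 \left(-60\right) \right)} = 2 \cdot 2230 \frac{1}{-1457 + 2230} + \left(62640 - 580 \cdot 26 \left(-60\right) - -218700 + 26 \left(-60\right) \left(-2025\right)\right) = 2 \cdot 2230 \cdot \frac{1}{773} + \left(62640 - -904800 + 218700 - -3159000\right) = 2 \cdot 2230 \cdot \frac{1}{773} + \left(62640 + 904800 + 218700 + 3159000\right) = \frac{4460}{773} + 4345140 = \frac{3358797680}{773}$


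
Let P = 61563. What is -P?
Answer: -61563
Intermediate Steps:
-P = -1*61563 = -61563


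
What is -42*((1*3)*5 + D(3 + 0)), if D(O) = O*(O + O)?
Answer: -1386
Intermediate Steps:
D(O) = 2*O² (D(O) = O*(2*O) = 2*O²)
-42*((1*3)*5 + D(3 + 0)) = -42*((1*3)*5 + 2*(3 + 0)²) = -42*(3*5 + 2*3²) = -42*(15 + 2*9) = -42*(15 + 18) = -42*33 = -1386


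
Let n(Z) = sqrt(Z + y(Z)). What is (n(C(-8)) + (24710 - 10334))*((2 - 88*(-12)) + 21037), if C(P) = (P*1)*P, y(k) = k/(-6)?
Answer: 317637720 + 29460*sqrt(30) ≈ 3.1780e+8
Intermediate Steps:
y(k) = -k/6 (y(k) = k*(-1/6) = -k/6)
C(P) = P**2 (C(P) = P*P = P**2)
n(Z) = sqrt(30)*sqrt(Z)/6 (n(Z) = sqrt(Z - Z/6) = sqrt(5*Z/6) = sqrt(30)*sqrt(Z)/6)
(n(C(-8)) + (24710 - 10334))*((2 - 88*(-12)) + 21037) = (sqrt(30)*sqrt((-8)**2)/6 + (24710 - 10334))*((2 - 88*(-12)) + 21037) = (sqrt(30)*sqrt(64)/6 + 14376)*((2 + 1056) + 21037) = ((1/6)*sqrt(30)*8 + 14376)*(1058 + 21037) = (4*sqrt(30)/3 + 14376)*22095 = (14376 + 4*sqrt(30)/3)*22095 = 317637720 + 29460*sqrt(30)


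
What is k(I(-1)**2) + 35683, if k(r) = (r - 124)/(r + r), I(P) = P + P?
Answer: 35668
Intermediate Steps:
I(P) = 2*P
k(r) = (-124 + r)/(2*r) (k(r) = (-124 + r)/((2*r)) = (-124 + r)*(1/(2*r)) = (-124 + r)/(2*r))
k(I(-1)**2) + 35683 = (-124 + (2*(-1))**2)/(2*((2*(-1))**2)) + 35683 = (-124 + (-2)**2)/(2*((-2)**2)) + 35683 = (1/2)*(-124 + 4)/4 + 35683 = (1/2)*(1/4)*(-120) + 35683 = -15 + 35683 = 35668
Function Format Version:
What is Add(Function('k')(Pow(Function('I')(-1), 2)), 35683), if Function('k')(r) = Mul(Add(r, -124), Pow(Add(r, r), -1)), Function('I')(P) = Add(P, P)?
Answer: 35668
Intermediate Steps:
Function('I')(P) = Mul(2, P)
Function('k')(r) = Mul(Rational(1, 2), Pow(r, -1), Add(-124, r)) (Function('k')(r) = Mul(Add(-124, r), Pow(Mul(2, r), -1)) = Mul(Add(-124, r), Mul(Rational(1, 2), Pow(r, -1))) = Mul(Rational(1, 2), Pow(r, -1), Add(-124, r)))
Add(Function('k')(Pow(Function('I')(-1), 2)), 35683) = Add(Mul(Rational(1, 2), Pow(Pow(Mul(2, -1), 2), -1), Add(-124, Pow(Mul(2, -1), 2))), 35683) = Add(Mul(Rational(1, 2), Pow(Pow(-2, 2), -1), Add(-124, Pow(-2, 2))), 35683) = Add(Mul(Rational(1, 2), Pow(4, -1), Add(-124, 4)), 35683) = Add(Mul(Rational(1, 2), Rational(1, 4), -120), 35683) = Add(-15, 35683) = 35668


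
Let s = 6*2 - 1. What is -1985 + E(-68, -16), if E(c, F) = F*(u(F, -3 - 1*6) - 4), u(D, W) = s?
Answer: -2097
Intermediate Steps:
s = 11 (s = 12 - 1 = 11)
u(D, W) = 11
E(c, F) = 7*F (E(c, F) = F*(11 - 4) = F*7 = 7*F)
-1985 + E(-68, -16) = -1985 + 7*(-16) = -1985 - 112 = -2097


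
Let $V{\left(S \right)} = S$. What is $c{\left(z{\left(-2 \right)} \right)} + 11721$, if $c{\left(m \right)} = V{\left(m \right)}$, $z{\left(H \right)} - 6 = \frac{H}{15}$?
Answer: $\frac{175903}{15} \approx 11727.0$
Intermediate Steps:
$z{\left(H \right)} = 6 + \frac{H}{15}$
$c{\left(m \right)} = m$
$c{\left(z{\left(-2 \right)} \right)} + 11721 = \left(6 + \frac{1}{15} \left(-2\right)\right) + 11721 = \left(6 - \frac{2}{15}\right) + 11721 = \frac{88}{15} + 11721 = \frac{175903}{15}$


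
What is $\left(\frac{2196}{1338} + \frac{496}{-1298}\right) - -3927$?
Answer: $\frac{568525159}{144727} \approx 3928.3$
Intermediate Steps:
$\left(\frac{2196}{1338} + \frac{496}{-1298}\right) - -3927 = \left(2196 \cdot \frac{1}{1338} + 496 \left(- \frac{1}{1298}\right)\right) + 3927 = \left(\frac{366}{223} - \frac{248}{649}\right) + 3927 = \frac{182230}{144727} + 3927 = \frac{568525159}{144727}$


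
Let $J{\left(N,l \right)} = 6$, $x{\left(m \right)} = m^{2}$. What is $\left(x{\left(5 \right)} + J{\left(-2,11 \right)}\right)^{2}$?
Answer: $961$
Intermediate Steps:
$\left(x{\left(5 \right)} + J{\left(-2,11 \right)}\right)^{2} = \left(5^{2} + 6\right)^{2} = \left(25 + 6\right)^{2} = 31^{2} = 961$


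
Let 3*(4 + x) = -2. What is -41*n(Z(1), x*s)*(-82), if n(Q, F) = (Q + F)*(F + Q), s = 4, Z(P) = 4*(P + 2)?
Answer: 1344800/9 ≈ 1.4942e+5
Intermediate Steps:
Z(P) = 8 + 4*P (Z(P) = 4*(2 + P) = 8 + 4*P)
x = -14/3 (x = -4 + (⅓)*(-2) = -4 - ⅔ = -14/3 ≈ -4.6667)
n(Q, F) = (F + Q)² (n(Q, F) = (F + Q)*(F + Q) = (F + Q)²)
-41*n(Z(1), x*s)*(-82) = -41*(-14/3*4 + (8 + 4*1))²*(-82) = -41*(-56/3 + (8 + 4))²*(-82) = -41*(-56/3 + 12)²*(-82) = -41*(-20/3)²*(-82) = -41*400/9*(-82) = -16400/9*(-82) = 1344800/9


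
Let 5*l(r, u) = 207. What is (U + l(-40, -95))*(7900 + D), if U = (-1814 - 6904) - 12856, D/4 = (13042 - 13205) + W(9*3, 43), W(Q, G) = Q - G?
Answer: -773450992/5 ≈ -1.5469e+8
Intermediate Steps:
l(r, u) = 207/5 (l(r, u) = (⅕)*207 = 207/5)
D = -716 (D = 4*((13042 - 13205) + (9*3 - 1*43)) = 4*(-163 + (27 - 43)) = 4*(-163 - 16) = 4*(-179) = -716)
U = -21574 (U = -8718 - 12856 = -21574)
(U + l(-40, -95))*(7900 + D) = (-21574 + 207/5)*(7900 - 716) = -107663/5*7184 = -773450992/5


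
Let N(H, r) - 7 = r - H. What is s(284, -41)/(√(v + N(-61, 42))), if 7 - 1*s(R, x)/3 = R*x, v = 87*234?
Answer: 34953*√5117/10234 ≈ 244.31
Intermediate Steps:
v = 20358
s(R, x) = 21 - 3*R*x
N(H, r) = 7 + r - H (N(H, r) = 7 + (r - H) = 7 + r - H)
s(284, -41)/(√(v + N(-61, 42))) = (21 - 3*284*(-41))/(√(20358 + (7 + 42 - 1*(-61)))) = (21 + 34932)/(√(20358 + (7 + 42 + 61))) = 34953/(√(20358 + 110)) = 34953/(√20468) = 34953/((2*√5117)) = 34953*(√5117/10234) = 34953*√5117/10234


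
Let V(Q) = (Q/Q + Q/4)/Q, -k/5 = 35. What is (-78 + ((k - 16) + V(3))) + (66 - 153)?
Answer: -4265/12 ≈ -355.42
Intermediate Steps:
k = -175 (k = -5*35 = -175)
V(Q) = (1 + Q/4)/Q (V(Q) = (1 + Q*(1/4))/Q = (1 + Q/4)/Q)
(-78 + ((k - 16) + V(3))) + (66 - 153) = (-78 + ((-175 - 16) + (1/4)*(4 + 3)/3)) + (66 - 153) = (-78 + (-191 + (1/4)*(1/3)*7)) - 87 = (-78 + (-191 + 7/12)) - 87 = (-78 - 2285/12) - 87 = -3221/12 - 87 = -4265/12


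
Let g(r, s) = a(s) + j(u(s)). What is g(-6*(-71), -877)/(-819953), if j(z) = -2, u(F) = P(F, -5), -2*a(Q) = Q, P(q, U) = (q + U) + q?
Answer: -873/1639906 ≈ -0.00053235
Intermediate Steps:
P(q, U) = U + 2*q (P(q, U) = (U + q) + q = U + 2*q)
a(Q) = -Q/2
u(F) = -5 + 2*F
g(r, s) = -2 - s/2 (g(r, s) = -s/2 - 2 = -2 - s/2)
g(-6*(-71), -877)/(-819953) = (-2 - ½*(-877))/(-819953) = (-2 + 877/2)*(-1/819953) = (873/2)*(-1/819953) = -873/1639906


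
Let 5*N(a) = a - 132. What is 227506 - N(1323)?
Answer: 1136339/5 ≈ 2.2727e+5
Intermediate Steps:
N(a) = -132/5 + a/5 (N(a) = (a - 132)/5 = (-132 + a)/5 = -132/5 + a/5)
227506 - N(1323) = 227506 - (-132/5 + (⅕)*1323) = 227506 - (-132/5 + 1323/5) = 227506 - 1*1191/5 = 227506 - 1191/5 = 1136339/5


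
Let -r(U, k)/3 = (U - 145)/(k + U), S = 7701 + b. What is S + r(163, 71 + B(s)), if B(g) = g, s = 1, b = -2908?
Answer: 1126301/235 ≈ 4792.8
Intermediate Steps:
S = 4793 (S = 7701 - 2908 = 4793)
r(U, k) = -3*(-145 + U)/(U + k) (r(U, k) = -3*(U - 145)/(k + U) = -3*(-145 + U)/(U + k))
S + r(163, 71 + B(s)) = 4793 + 3*(145 - 1*163)/(163 + (71 + 1)) = 4793 + 3*(145 - 163)/(163 + 72) = 4793 + 3*(-18)/235 = 4793 + 3*(1/235)*(-18) = 4793 - 54/235 = 1126301/235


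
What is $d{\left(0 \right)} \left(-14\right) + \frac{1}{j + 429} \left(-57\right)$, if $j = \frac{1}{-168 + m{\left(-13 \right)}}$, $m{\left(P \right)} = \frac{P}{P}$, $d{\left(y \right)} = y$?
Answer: $- \frac{9519}{71642} \approx -0.13287$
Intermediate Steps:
$m{\left(P \right)} = 1$
$j = - \frac{1}{167}$ ($j = \frac{1}{-168 + 1} = \frac{1}{-167} = - \frac{1}{167} \approx -0.005988$)
$d{\left(0 \right)} \left(-14\right) + \frac{1}{j + 429} \left(-57\right) = 0 \left(-14\right) + \frac{1}{- \frac{1}{167} + 429} \left(-57\right) = 0 + \frac{1}{\frac{71642}{167}} \left(-57\right) = 0 + \frac{167}{71642} \left(-57\right) = 0 - \frac{9519}{71642} = - \frac{9519}{71642}$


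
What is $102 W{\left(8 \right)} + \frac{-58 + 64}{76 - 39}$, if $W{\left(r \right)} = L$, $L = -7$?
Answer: $- \frac{26412}{37} \approx -713.84$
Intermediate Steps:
$W{\left(r \right)} = -7$
$102 W{\left(8 \right)} + \frac{-58 + 64}{76 - 39} = 102 \left(-7\right) + \frac{-58 + 64}{76 - 39} = -714 + \frac{6}{37} = - \frac{26412}{37}$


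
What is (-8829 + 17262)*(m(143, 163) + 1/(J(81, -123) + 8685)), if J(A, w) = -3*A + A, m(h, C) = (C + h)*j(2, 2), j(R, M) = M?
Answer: 4887464149/947 ≈ 5.1610e+6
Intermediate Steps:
m(h, C) = 2*C + 2*h (m(h, C) = (C + h)*2 = 2*C + 2*h)
J(A, w) = -2*A
(-8829 + 17262)*(m(143, 163) + 1/(J(81, -123) + 8685)) = (-8829 + 17262)*((2*163 + 2*143) + 1/(-2*81 + 8685)) = 8433*((326 + 286) + 1/(-162 + 8685)) = 8433*(612 + 1/8523) = 8433*(5216077/8523) = 4887464149/947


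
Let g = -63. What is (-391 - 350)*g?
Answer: 46683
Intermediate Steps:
(-391 - 350)*g = (-391 - 350)*(-63) = -741*(-63) = 46683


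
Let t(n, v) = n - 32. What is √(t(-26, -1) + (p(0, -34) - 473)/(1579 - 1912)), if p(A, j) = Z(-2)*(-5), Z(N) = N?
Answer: I*√697487/111 ≈ 7.5239*I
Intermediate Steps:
t(n, v) = -32 + n
p(A, j) = 10 (p(A, j) = -2*(-5) = 10)
√(t(-26, -1) + (p(0, -34) - 473)/(1579 - 1912)) = √((-32 - 26) + (10 - 473)/(1579 - 1912)) = √(-58 - 463/(-333)) = √(-58 - 463*(-1/333)) = √(-58 + 463/333) = √(-18851/333) = I*√697487/111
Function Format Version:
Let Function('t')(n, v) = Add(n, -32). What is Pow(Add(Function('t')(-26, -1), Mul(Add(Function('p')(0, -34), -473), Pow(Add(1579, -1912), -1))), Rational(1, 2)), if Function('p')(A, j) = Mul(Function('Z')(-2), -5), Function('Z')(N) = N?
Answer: Mul(Rational(1, 111), I, Pow(697487, Rational(1, 2))) ≈ Mul(7.5239, I)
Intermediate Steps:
Function('t')(n, v) = Add(-32, n)
Function('p')(A, j) = 10 (Function('p')(A, j) = Mul(-2, -5) = 10)
Pow(Add(Function('t')(-26, -1), Mul(Add(Function('p')(0, -34), -473), Pow(Add(1579, -1912), -1))), Rational(1, 2)) = Pow(Add(Add(-32, -26), Mul(Add(10, -473), Pow(Add(1579, -1912), -1))), Rational(1, 2)) = Pow(Add(-58, Mul(-463, Pow(-333, -1))), Rational(1, 2)) = Pow(Add(-58, Mul(-463, Rational(-1, 333))), Rational(1, 2)) = Pow(Add(-58, Rational(463, 333)), Rational(1, 2)) = Pow(Rational(-18851, 333), Rational(1, 2)) = Mul(Rational(1, 111), I, Pow(697487, Rational(1, 2)))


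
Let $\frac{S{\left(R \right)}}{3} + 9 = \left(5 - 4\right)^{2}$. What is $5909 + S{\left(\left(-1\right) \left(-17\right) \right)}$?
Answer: $5885$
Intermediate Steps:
$S{\left(R \right)} = -24$ ($S{\left(R \right)} = -27 + 3 \left(5 - 4\right)^{2} = -27 + 3 \cdot 1^{2} = -27 + 3 \cdot 1 = -27 + 3 = -24$)
$5909 + S{\left(\left(-1\right) \left(-17\right) \right)} = 5909 - 24 = 5885$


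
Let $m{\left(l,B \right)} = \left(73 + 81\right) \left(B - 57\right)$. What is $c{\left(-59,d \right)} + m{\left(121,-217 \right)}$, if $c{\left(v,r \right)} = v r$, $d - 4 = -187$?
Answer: $-31399$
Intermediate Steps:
$d = -183$ ($d = 4 - 187 = -183$)
$c{\left(v,r \right)} = r v$
$m{\left(l,B \right)} = -8778 + 154 B$ ($m{\left(l,B \right)} = 154 \left(-57 + B\right) = -8778 + 154 B$)
$c{\left(-59,d \right)} + m{\left(121,-217 \right)} = \left(-183\right) \left(-59\right) + \left(-8778 + 154 \left(-217\right)\right) = 10797 - 42196 = -31399$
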